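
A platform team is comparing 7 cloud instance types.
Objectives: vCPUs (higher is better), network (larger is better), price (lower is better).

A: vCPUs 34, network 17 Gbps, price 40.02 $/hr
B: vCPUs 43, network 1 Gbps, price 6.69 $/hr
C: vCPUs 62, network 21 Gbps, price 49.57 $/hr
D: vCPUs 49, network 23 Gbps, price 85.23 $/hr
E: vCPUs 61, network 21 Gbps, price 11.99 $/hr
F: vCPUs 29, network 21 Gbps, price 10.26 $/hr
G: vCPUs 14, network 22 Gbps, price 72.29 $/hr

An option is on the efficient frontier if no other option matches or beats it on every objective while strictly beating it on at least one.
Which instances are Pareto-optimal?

A: dominated by E (vCPUs 61≥34, network 21≥17, price 11.99≤40.02).
B: not dominated (best price).
C: not dominated (best vCPUs).
D: not dominated (best network).
E: not dominated.
F: not dominated.
G: not dominated.

B, C, D, E, F, G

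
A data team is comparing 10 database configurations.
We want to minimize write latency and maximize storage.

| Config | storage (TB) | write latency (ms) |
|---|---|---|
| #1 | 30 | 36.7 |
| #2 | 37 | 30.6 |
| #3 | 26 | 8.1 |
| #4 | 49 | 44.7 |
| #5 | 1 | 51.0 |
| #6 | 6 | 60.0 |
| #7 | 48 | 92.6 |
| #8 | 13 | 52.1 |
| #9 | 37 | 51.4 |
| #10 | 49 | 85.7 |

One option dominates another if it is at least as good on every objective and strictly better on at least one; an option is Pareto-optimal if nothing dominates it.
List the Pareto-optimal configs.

#1: dominated by #2 (storage 37≥30, write latency 30.6≤36.7).
#2: not dominated.
#3: not dominated (best write latency).
#4: not dominated.
#5: dominated by #1 (storage 30≥1, write latency 36.7≤51.0).
#6: dominated by #1 (storage 30≥6, write latency 36.7≤60.0).
#7: dominated by #4 (storage 49≥48, write latency 44.7≤92.6).
#8: dominated by #1 (storage 30≥13, write latency 36.7≤52.1).
#9: dominated by #2 (storage 37≥37, write latency 30.6≤51.4).
#10: dominated by #4 (storage 49≥49, write latency 44.7≤85.7).

#2, #3, #4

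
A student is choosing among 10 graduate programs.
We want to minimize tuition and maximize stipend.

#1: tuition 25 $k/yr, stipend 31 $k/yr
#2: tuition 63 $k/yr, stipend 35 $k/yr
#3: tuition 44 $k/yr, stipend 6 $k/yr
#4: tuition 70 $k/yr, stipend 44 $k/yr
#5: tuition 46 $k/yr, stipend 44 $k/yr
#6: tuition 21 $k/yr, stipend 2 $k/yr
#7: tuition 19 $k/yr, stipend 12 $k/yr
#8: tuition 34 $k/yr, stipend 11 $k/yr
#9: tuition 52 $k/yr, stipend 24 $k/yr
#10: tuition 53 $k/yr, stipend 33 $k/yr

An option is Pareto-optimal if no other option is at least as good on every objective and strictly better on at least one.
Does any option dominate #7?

No

#1: worse on tuition (25 vs 19).
#2: worse on tuition (63 vs 19).
#3: worse on tuition (44 vs 19).
#4: worse on tuition (70 vs 19).
#5: worse on tuition (46 vs 19).
#6: worse on tuition (21 vs 19).
#8: worse on tuition (34 vs 19).
#9: worse on tuition (52 vs 19).
#10: worse on tuition (53 vs 19).
No option is at least as good as #7 on every objective and strictly better on one.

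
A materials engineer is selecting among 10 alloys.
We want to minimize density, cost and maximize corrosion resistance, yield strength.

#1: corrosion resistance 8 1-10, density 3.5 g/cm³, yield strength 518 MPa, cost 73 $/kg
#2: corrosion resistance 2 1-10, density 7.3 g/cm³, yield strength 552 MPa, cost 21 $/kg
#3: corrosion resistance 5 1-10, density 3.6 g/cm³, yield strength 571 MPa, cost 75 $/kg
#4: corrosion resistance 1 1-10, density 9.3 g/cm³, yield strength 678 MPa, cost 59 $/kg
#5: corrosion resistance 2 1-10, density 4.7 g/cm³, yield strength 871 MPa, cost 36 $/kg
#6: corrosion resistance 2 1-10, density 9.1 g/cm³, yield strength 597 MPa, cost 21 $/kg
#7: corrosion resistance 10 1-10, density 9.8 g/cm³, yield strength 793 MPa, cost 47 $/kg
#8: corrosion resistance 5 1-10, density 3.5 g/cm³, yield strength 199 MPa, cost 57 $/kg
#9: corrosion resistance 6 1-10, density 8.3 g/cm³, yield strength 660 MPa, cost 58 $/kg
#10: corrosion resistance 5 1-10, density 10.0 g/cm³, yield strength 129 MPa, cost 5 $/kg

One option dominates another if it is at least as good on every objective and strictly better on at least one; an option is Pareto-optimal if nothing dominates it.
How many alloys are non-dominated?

9

#1: not dominated.
#2: not dominated.
#3: not dominated.
#4: dominated by #5 (corrosion resistance 2≥1, density 4.7≤9.3, yield strength 871≥678, cost 36≤59).
#5: not dominated (best yield strength).
#6: not dominated.
#7: not dominated (best corrosion resistance).
#8: not dominated.
#9: not dominated.
#10: not dominated (best cost).
Pareto-optimal: #1, #2, #3, #5, #6, #7, #8, #9, #10 → 9.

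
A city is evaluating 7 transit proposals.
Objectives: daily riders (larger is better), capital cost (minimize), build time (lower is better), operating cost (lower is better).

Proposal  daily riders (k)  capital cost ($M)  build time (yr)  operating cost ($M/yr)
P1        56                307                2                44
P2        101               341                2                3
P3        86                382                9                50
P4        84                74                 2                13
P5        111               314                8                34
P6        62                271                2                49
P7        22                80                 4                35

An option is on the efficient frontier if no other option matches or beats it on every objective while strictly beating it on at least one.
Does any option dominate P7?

P4 vs P7: daily riders 84≥22, capital cost 74≤80, build time 2≤4, operating cost 13≤35 — P4 is at least as good on every objective and strictly better on at least one, so P4 dominates P7.

Yes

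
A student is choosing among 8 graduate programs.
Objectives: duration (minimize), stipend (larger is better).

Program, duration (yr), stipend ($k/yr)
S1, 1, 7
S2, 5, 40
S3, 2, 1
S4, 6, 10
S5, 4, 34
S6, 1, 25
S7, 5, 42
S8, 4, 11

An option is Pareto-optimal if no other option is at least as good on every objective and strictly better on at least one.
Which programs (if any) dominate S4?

S2, S5, S6, S7, S8

S2: duration 5≤6, stipend 40≥10 — dominates S4.
S5: duration 4≤6, stipend 34≥10 — dominates S4.
S6: duration 1≤6, stipend 25≥10 — dominates S4.
S7: duration 5≤6, stipend 42≥10 — dominates S4.
S8: duration 4≤6, stipend 11≥10 — dominates S4.
Others (S1, S3) are each worse than S4 on at least one objective.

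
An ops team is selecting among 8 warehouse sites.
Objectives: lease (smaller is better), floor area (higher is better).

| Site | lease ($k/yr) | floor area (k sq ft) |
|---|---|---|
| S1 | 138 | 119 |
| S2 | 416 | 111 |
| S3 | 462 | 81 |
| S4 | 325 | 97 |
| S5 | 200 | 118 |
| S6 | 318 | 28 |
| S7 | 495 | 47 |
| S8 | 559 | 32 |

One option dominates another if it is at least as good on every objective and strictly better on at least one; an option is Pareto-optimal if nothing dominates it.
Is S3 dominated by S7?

S7 vs S3: S7 is worse on lease (495 vs 462), so it does not dominate S3.

No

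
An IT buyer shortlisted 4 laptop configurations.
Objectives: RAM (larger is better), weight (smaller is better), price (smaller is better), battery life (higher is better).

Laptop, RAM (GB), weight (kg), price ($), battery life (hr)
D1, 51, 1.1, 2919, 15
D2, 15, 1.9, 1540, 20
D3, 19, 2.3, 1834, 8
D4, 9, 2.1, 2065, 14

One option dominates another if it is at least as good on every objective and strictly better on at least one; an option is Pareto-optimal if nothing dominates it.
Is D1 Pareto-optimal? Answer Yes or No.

Yes

D2: worse on RAM (15 vs 51).
D3: worse on RAM (19 vs 51).
D4: worse on RAM (9 vs 51).
No option is at least as good as D1 on every objective and strictly better on one.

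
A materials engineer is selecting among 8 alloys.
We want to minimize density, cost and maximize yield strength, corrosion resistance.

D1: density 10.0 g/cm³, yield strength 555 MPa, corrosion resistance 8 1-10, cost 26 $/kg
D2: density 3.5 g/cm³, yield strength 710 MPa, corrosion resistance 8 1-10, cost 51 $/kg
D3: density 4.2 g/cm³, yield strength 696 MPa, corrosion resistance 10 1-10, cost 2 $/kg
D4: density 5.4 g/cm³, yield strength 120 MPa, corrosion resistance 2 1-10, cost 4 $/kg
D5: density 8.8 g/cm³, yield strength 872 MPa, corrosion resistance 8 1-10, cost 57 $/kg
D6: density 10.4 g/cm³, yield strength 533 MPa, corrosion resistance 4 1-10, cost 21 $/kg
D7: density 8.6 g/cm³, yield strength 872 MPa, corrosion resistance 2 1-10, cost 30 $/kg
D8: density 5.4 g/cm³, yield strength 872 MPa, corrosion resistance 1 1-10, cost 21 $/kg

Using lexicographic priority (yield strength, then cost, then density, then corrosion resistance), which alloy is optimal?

First maximize yield strength: best is 872, kept {D5, D7, D8}.
Then minimize cost: best is 21, kept {D8}.

D8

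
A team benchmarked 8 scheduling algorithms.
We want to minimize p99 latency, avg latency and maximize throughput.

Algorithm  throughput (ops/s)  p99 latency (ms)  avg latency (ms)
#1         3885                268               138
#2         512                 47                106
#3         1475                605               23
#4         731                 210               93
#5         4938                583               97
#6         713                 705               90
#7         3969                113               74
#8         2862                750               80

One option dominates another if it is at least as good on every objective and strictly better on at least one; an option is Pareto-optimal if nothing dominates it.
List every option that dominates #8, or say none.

#7

#7: throughput 3969≥2862, p99 latency 113≤750, avg latency 74≤80 — dominates #8.
Others (#1, #2, #3, #4, #5, #6) are each worse than #8 on at least one objective.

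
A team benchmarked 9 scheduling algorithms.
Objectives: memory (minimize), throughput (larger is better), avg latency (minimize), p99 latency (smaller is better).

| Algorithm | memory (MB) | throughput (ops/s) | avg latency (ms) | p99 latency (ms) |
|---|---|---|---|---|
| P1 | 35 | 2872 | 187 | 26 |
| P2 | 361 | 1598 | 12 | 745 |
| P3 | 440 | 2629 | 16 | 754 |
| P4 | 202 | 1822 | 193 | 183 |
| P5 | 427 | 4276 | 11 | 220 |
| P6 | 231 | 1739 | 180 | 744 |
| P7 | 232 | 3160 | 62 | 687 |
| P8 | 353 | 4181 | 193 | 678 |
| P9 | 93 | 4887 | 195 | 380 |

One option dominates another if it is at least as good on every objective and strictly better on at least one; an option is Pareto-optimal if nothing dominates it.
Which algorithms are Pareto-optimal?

P1, P2, P5, P6, P7, P8, P9

P1: not dominated (best memory).
P2: not dominated.
P3: dominated by P5 (memory 427≤440, throughput 4276≥2629, avg latency 11≤16, p99 latency 220≤754).
P4: dominated by P1 (memory 35≤202, throughput 2872≥1822, avg latency 187≤193, p99 latency 26≤183).
P5: not dominated (best avg latency).
P6: not dominated.
P7: not dominated.
P8: not dominated.
P9: not dominated (best throughput).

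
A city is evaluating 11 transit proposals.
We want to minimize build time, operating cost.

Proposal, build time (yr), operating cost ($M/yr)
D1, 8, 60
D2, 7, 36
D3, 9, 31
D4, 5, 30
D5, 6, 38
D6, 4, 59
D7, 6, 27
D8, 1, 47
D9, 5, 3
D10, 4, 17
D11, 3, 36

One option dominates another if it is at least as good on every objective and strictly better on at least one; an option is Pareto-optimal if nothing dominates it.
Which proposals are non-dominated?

D1: dominated by D2 (build time 7≤8, operating cost 36≤60).
D2: dominated by D4 (build time 5≤7, operating cost 30≤36).
D3: dominated by D4 (build time 5≤9, operating cost 30≤31).
D4: dominated by D9 (build time 5≤5, operating cost 3≤30).
D5: dominated by D4 (build time 5≤6, operating cost 30≤38).
D6: dominated by D8 (build time 1≤4, operating cost 47≤59).
D7: dominated by D9 (build time 5≤6, operating cost 3≤27).
D8: not dominated (best build time).
D9: not dominated (best operating cost).
D10: not dominated.
D11: not dominated.

D8, D9, D10, D11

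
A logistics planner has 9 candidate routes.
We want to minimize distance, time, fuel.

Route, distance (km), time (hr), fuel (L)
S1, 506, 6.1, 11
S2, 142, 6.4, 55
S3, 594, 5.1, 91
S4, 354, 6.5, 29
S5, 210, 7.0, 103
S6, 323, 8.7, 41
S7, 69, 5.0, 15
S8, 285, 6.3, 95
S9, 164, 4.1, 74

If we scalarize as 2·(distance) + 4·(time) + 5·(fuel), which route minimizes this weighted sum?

S7

S1: 2·506 + 4·6.1 + 5·11 = 1091.4
S2: 2·142 + 4·6.4 + 5·55 = 584.6
S3: 2·594 + 4·5.1 + 5·91 = 1663.4
S4: 2·354 + 4·6.5 + 5·29 = 879.0
S5: 2·210 + 4·7.0 + 5·103 = 963.0
S6: 2·323 + 4·8.7 + 5·41 = 885.8
S7: 2·69 + 4·5.0 + 5·15 = 233.0
S8: 2·285 + 4·6.3 + 5·95 = 1070.2
S9: 2·164 + 4·4.1 + 5·74 = 714.4
Lowest: S7 at 233.0.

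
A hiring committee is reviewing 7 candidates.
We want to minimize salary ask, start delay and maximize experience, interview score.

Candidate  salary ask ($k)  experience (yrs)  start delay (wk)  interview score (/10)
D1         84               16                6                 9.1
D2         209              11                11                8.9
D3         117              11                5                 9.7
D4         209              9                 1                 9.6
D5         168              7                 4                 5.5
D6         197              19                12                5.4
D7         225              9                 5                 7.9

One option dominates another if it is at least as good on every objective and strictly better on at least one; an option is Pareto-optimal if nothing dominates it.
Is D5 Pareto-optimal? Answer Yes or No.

D1: worse on start delay (6 vs 4).
D2: worse on salary ask (209 vs 168).
D3: worse on start delay (5 vs 4).
D4: worse on salary ask (209 vs 168).
D6: worse on salary ask (197 vs 168).
D7: worse on salary ask (225 vs 168).
No option is at least as good as D5 on every objective and strictly better on one.

Yes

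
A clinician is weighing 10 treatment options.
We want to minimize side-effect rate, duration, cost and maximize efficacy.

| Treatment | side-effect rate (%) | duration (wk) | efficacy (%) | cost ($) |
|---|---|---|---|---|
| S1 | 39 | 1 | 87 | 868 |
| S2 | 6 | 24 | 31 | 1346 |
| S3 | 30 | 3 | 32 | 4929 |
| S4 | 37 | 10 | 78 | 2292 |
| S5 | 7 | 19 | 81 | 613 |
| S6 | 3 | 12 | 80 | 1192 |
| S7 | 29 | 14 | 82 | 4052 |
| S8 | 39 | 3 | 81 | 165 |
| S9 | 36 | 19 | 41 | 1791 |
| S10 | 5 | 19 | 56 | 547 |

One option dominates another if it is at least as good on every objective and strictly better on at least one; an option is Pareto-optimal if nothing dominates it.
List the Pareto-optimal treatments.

S1: not dominated (best duration).
S2: dominated by S6 (side-effect rate 3≤6, duration 12≤24, efficacy 80≥31, cost 1192≤1346).
S3: not dominated.
S4: not dominated.
S5: not dominated.
S6: not dominated (best side-effect rate).
S7: not dominated.
S8: not dominated (best cost).
S9: dominated by S5 (side-effect rate 7≤36, duration 19≤19, efficacy 81≥41, cost 613≤1791).
S10: not dominated.

S1, S3, S4, S5, S6, S7, S8, S10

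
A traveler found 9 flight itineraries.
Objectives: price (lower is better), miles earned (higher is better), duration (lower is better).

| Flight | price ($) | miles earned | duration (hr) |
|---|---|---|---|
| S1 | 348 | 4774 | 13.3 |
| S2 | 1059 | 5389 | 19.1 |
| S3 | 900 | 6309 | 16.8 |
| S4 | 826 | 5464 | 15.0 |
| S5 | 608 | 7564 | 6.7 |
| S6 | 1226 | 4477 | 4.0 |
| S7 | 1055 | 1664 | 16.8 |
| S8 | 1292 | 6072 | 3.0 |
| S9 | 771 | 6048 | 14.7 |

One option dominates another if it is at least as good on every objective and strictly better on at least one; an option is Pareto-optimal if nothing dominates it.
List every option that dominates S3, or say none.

S5

S5: price 608≤900, miles earned 7564≥6309, duration 6.7≤16.8 — dominates S3.
Others (S1, S2, S4, S6, S7, S8, S9) are each worse than S3 on at least one objective.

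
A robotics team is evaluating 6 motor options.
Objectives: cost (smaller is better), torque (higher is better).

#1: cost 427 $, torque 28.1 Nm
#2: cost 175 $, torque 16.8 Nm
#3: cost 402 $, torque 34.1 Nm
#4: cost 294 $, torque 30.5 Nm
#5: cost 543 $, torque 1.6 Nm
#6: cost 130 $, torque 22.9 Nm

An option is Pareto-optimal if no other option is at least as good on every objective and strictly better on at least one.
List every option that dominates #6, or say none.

#1: worse on cost (427 vs 130).
#2: worse on cost (175 vs 130).
#3: worse on cost (402 vs 130).
#4: worse on cost (294 vs 130).
#5: worse on cost (543 vs 130).
No option dominates #6.

none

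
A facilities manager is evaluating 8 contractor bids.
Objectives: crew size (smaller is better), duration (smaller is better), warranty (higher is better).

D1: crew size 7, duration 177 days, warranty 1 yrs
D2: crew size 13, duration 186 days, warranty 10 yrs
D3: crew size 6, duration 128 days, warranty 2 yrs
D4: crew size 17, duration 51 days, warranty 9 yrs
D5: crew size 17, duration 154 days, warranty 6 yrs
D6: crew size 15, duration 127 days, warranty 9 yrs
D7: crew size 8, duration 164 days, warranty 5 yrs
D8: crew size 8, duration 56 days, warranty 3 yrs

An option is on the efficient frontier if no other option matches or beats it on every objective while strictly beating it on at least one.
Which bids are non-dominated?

D2, D3, D4, D6, D7, D8

D1: dominated by D3 (crew size 6≤7, duration 128≤177, warranty 2≥1).
D2: not dominated (best warranty).
D3: not dominated (best crew size).
D4: not dominated (best duration).
D5: dominated by D4 (crew size 17≤17, duration 51≤154, warranty 9≥6).
D6: not dominated.
D7: not dominated.
D8: not dominated.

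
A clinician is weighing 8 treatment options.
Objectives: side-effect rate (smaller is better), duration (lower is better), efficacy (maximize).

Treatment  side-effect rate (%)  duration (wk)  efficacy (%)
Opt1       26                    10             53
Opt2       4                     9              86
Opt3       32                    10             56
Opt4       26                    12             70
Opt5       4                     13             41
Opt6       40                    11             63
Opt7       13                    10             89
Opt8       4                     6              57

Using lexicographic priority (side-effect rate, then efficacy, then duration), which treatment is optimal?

First minimize side-effect rate: best is 4, kept {Opt2, Opt5, Opt8}.
Then maximize efficacy: best is 86, kept {Opt2}.

Opt2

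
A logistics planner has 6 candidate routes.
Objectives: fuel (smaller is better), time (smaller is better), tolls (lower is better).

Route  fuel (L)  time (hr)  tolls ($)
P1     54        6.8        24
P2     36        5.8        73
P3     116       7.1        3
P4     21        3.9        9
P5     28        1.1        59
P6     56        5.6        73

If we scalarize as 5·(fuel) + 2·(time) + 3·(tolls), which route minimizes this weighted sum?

P4

P1: 5·54 + 2·6.8 + 3·24 = 355.6
P2: 5·36 + 2·5.8 + 3·73 = 410.6
P3: 5·116 + 2·7.1 + 3·3 = 603.2
P4: 5·21 + 2·3.9 + 3·9 = 139.8
P5: 5·28 + 2·1.1 + 3·59 = 319.2
P6: 5·56 + 2·5.6 + 3·73 = 510.2
Lowest: P4 at 139.8.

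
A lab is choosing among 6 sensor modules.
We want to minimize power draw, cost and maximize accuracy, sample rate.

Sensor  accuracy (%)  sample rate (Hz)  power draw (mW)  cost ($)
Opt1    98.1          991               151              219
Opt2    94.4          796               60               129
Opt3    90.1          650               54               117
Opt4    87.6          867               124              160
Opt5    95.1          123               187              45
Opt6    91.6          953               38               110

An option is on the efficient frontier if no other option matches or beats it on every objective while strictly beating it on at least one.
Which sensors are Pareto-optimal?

Opt1, Opt2, Opt5, Opt6

Opt1: not dominated (best accuracy).
Opt2: not dominated.
Opt3: dominated by Opt6 (accuracy 91.6≥90.1, sample rate 953≥650, power draw 38≤54, cost 110≤117).
Opt4: dominated by Opt6 (accuracy 91.6≥87.6, sample rate 953≥867, power draw 38≤124, cost 110≤160).
Opt5: not dominated (best cost).
Opt6: not dominated (best power draw).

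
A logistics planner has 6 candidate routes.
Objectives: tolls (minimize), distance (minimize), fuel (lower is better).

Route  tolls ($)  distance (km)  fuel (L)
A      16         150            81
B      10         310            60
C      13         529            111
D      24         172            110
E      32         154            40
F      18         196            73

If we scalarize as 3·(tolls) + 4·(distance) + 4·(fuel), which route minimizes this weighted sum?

E

A: 3·16 + 4·150 + 4·81 = 972
B: 3·10 + 4·310 + 4·60 = 1510
C: 3·13 + 4·529 + 4·111 = 2599
D: 3·24 + 4·172 + 4·110 = 1200
E: 3·32 + 4·154 + 4·40 = 872
F: 3·18 + 4·196 + 4·73 = 1130
Lowest: E at 872.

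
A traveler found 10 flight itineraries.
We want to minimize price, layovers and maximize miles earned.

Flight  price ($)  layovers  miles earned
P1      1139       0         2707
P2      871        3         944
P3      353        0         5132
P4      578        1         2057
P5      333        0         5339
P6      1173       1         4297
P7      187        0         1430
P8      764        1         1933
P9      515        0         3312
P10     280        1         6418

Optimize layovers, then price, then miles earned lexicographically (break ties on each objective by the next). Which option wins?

First minimize layovers: best is 0, kept {P1, P3, P5, P7, P9}.
Then minimize price: best is 187, kept {P7}.

P7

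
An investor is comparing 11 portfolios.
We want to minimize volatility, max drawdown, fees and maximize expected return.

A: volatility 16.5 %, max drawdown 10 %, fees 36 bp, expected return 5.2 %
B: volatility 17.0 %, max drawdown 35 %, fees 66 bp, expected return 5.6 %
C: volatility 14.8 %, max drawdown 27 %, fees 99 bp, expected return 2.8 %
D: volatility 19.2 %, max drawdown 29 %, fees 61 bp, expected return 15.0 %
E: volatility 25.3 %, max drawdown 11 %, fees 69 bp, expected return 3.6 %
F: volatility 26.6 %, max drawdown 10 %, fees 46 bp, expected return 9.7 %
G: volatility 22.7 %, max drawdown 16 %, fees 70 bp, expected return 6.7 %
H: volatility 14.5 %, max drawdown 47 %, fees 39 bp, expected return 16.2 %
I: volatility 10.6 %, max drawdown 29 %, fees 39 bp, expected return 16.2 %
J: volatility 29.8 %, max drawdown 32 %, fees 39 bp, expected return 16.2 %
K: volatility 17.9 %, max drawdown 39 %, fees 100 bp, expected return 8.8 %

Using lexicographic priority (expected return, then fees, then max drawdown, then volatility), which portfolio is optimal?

I

First maximize expected return: best is 16.2, kept {H, I, J}.
Then minimize fees: best is 39, kept {H, I, J}.
Then minimize max drawdown: best is 29, kept {I}.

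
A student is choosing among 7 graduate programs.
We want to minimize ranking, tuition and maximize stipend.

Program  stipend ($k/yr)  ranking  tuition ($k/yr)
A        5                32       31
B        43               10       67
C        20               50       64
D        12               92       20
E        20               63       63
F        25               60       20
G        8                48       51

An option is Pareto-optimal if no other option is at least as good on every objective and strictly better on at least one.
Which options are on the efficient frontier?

A: not dominated.
B: not dominated (best stipend).
C: not dominated.
D: dominated by F (stipend 25≥12, ranking 60≤92, tuition 20≤20).
E: dominated by F (stipend 25≥20, ranking 60≤63, tuition 20≤63).
F: not dominated.
G: not dominated.

A, B, C, F, G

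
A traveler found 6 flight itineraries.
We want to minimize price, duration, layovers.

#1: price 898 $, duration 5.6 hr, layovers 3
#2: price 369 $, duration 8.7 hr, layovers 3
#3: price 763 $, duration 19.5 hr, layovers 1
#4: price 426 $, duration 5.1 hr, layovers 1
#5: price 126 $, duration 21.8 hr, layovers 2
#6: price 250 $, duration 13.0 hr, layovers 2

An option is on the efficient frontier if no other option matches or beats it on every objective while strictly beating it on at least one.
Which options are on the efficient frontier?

#2, #4, #5, #6

#1: dominated by #4 (price 426≤898, duration 5.1≤5.6, layovers 1≤3).
#2: not dominated.
#3: dominated by #4 (price 426≤763, duration 5.1≤19.5, layovers 1≤1).
#4: not dominated (best duration).
#5: not dominated (best price).
#6: not dominated.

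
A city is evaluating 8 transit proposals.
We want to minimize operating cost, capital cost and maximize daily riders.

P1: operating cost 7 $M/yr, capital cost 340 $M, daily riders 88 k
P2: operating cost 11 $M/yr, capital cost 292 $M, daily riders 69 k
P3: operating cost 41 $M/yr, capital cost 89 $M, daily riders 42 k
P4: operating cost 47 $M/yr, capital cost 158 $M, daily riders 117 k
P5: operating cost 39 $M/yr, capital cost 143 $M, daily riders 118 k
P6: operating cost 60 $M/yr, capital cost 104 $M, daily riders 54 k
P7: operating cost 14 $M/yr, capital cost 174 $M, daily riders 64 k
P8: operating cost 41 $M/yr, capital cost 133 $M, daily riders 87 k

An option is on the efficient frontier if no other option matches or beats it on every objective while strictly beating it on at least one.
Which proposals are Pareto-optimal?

P1: not dominated (best operating cost).
P2: not dominated.
P3: not dominated (best capital cost).
P4: dominated by P5 (operating cost 39≤47, capital cost 143≤158, daily riders 118≥117).
P5: not dominated (best daily riders).
P6: not dominated.
P7: not dominated.
P8: not dominated.

P1, P2, P3, P5, P6, P7, P8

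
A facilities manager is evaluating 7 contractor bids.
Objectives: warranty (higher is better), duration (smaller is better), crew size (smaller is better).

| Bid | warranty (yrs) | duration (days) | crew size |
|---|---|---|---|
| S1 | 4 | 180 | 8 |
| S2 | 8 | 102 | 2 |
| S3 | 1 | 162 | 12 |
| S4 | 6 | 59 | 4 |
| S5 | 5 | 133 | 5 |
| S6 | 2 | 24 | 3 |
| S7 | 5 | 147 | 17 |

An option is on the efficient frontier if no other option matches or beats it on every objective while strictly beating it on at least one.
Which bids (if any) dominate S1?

S2: warranty 8≥4, duration 102≤180, crew size 2≤8 — dominates S1.
S4: warranty 6≥4, duration 59≤180, crew size 4≤8 — dominates S1.
S5: warranty 5≥4, duration 133≤180, crew size 5≤8 — dominates S1.
Others (S3, S6, S7) are each worse than S1 on at least one objective.

S2, S4, S5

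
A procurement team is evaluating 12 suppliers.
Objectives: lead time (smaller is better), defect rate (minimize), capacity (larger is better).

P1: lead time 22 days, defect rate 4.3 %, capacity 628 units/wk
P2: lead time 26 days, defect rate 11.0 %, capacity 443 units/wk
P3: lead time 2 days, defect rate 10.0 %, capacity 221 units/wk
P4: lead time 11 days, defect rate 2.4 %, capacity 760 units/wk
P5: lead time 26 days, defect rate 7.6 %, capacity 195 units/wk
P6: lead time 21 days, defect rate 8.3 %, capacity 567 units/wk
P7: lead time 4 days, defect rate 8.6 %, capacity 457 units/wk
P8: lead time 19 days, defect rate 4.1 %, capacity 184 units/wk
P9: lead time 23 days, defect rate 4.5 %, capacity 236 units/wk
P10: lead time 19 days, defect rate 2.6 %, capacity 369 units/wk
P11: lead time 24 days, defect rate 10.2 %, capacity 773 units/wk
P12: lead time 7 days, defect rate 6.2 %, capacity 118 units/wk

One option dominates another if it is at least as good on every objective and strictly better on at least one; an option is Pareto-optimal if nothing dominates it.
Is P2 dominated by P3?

P3 vs P2: P3 is worse on capacity (221 vs 443), so it does not dominate P2.

No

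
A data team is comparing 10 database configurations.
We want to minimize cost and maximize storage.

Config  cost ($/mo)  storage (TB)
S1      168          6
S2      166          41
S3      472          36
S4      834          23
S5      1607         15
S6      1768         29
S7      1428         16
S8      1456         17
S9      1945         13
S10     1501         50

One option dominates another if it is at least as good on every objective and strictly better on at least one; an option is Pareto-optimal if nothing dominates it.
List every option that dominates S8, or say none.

S2, S3, S4

S2: cost 166≤1456, storage 41≥17 — dominates S8.
S3: cost 472≤1456, storage 36≥17 — dominates S8.
S4: cost 834≤1456, storage 23≥17 — dominates S8.
Others (S1, S5, S6, S7, S9, S10) are each worse than S8 on at least one objective.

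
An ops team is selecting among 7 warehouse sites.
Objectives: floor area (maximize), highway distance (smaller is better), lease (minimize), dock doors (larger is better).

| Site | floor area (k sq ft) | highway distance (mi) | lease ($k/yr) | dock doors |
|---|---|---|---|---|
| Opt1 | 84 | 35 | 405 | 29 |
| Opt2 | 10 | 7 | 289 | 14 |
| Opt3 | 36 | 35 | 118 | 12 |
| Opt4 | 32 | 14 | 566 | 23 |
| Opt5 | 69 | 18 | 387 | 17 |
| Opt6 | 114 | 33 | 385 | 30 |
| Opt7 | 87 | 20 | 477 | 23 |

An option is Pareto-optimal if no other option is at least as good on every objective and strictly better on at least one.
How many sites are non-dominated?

6

Opt1: dominated by Opt6 (floor area 114≥84, highway distance 33≤35, lease 385≤405, dock doors 30≥29).
Opt2: not dominated (best highway distance).
Opt3: not dominated (best lease).
Opt4: not dominated.
Opt5: not dominated.
Opt6: not dominated (best floor area).
Opt7: not dominated.
Pareto-optimal: Opt2, Opt3, Opt4, Opt5, Opt6, Opt7 → 6.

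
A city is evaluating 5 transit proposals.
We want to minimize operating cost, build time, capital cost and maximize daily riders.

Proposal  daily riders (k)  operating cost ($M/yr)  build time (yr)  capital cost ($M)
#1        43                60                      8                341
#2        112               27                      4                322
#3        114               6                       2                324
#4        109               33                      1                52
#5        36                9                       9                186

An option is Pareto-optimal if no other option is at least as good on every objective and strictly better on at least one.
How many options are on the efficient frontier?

#1: dominated by #2 (daily riders 112≥43, operating cost 27≤60, build time 4≤8, capital cost 322≤341).
#2: not dominated.
#3: not dominated (best daily riders).
#4: not dominated (best build time).
#5: not dominated.
Pareto-optimal: #2, #3, #4, #5 → 4.

4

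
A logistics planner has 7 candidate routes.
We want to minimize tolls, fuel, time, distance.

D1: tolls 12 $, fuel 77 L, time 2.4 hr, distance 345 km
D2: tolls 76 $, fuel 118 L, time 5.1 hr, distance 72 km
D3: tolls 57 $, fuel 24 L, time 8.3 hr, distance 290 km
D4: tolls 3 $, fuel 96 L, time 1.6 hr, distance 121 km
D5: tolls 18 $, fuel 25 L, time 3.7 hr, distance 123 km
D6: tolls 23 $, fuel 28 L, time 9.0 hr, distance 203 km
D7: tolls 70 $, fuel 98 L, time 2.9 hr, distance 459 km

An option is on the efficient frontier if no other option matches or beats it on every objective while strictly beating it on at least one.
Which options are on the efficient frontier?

D1: not dominated.
D2: not dominated (best distance).
D3: not dominated (best fuel).
D4: not dominated (best tolls).
D5: not dominated.
D6: dominated by D5 (tolls 18≤23, fuel 25≤28, time 3.7≤9.0, distance 123≤203).
D7: dominated by D1 (tolls 12≤70, fuel 77≤98, time 2.4≤2.9, distance 345≤459).

D1, D2, D3, D4, D5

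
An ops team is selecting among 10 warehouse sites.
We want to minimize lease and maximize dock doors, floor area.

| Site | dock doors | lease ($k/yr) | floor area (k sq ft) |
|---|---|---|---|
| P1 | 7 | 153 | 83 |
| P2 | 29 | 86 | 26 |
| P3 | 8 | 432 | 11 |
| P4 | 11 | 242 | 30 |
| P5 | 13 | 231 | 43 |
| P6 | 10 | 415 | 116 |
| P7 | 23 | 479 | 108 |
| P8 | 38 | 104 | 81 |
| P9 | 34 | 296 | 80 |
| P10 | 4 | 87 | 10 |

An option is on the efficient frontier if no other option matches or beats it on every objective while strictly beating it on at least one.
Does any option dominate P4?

P5 vs P4: dock doors 13≥11, lease 231≤242, floor area 43≥30 — P5 is at least as good on every objective and strictly better on at least one, so P5 dominates P4.

Yes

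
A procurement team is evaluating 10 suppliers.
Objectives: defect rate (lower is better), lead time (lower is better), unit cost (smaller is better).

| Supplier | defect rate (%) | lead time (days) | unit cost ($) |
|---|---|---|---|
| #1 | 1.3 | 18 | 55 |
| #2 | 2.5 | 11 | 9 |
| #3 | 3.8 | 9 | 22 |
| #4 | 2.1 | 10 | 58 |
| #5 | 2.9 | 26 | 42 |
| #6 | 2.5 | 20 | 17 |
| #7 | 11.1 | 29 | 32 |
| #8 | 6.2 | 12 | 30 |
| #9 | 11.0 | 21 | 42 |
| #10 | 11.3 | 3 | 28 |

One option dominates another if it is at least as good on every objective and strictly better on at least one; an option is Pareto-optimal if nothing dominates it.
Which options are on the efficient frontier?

#1, #2, #3, #4, #10

#1: not dominated (best defect rate).
#2: not dominated (best unit cost).
#3: not dominated.
#4: not dominated.
#5: dominated by #2 (defect rate 2.5≤2.9, lead time 11≤26, unit cost 9≤42).
#6: dominated by #2 (defect rate 2.5≤2.5, lead time 11≤20, unit cost 9≤17).
#7: dominated by #2 (defect rate 2.5≤11.1, lead time 11≤29, unit cost 9≤32).
#8: dominated by #2 (defect rate 2.5≤6.2, lead time 11≤12, unit cost 9≤30).
#9: dominated by #2 (defect rate 2.5≤11.0, lead time 11≤21, unit cost 9≤42).
#10: not dominated (best lead time).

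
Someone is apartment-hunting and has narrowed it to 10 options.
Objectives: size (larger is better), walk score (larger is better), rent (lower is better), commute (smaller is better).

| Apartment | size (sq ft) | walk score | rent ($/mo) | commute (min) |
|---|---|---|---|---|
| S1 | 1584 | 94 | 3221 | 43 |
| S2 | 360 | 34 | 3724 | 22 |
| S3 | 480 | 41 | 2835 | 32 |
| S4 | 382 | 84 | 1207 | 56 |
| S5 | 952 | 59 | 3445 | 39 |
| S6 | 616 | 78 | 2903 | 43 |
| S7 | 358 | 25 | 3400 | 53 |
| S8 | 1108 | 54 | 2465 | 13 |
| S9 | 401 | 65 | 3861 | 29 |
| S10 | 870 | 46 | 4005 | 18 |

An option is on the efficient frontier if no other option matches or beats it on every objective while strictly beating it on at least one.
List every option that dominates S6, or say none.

none

S1: worse on rent (3221 vs 2903).
S2: worse on size (360 vs 616).
S3: worse on size (480 vs 616).
S4: worse on size (382 vs 616).
S5: worse on walk score (59 vs 78).
S7: worse on size (358 vs 616).
S8: worse on walk score (54 vs 78).
S9: worse on size (401 vs 616).
S10: worse on walk score (46 vs 78).
No option dominates S6.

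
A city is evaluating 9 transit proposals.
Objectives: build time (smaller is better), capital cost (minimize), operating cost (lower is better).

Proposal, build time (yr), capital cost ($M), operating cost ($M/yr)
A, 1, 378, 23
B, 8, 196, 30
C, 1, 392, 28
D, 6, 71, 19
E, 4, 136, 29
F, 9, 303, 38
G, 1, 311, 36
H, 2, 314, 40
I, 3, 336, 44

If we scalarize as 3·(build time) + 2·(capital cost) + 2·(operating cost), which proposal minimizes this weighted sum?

A: 3·1 + 2·378 + 2·23 = 805
B: 3·8 + 2·196 + 2·30 = 476
C: 3·1 + 2·392 + 2·28 = 843
D: 3·6 + 2·71 + 2·19 = 198
E: 3·4 + 2·136 + 2·29 = 342
F: 3·9 + 2·303 + 2·38 = 709
G: 3·1 + 2·311 + 2·36 = 697
H: 3·2 + 2·314 + 2·40 = 714
I: 3·3 + 2·336 + 2·44 = 769
Lowest: D at 198.

D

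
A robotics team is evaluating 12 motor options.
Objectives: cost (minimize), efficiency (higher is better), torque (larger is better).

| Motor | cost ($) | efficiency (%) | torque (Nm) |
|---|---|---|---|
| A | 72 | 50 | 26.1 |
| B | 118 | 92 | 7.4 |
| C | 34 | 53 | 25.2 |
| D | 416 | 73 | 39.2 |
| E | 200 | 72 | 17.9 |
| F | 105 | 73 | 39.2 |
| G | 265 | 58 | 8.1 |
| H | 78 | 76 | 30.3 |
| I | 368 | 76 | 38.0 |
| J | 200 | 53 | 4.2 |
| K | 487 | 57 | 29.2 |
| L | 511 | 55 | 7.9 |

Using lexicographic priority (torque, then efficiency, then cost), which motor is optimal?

First maximize torque: best is 39.2, kept {D, F}.
Then maximize efficiency: best is 73, kept {D, F}.
Then minimize cost: best is 105, kept {F}.

F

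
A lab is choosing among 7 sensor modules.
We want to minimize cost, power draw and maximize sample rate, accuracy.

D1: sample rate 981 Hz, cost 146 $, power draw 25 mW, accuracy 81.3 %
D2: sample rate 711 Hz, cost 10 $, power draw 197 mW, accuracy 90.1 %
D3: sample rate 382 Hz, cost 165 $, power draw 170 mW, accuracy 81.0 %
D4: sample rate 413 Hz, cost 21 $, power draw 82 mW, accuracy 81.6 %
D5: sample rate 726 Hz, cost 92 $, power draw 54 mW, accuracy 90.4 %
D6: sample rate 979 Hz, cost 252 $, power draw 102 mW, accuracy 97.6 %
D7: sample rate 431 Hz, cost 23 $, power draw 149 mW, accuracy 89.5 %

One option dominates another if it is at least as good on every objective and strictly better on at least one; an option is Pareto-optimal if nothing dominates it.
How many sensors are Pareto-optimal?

6

D1: not dominated (best sample rate).
D2: not dominated (best cost).
D3: dominated by D1 (sample rate 981≥382, cost 146≤165, power draw 25≤170, accuracy 81.3≥81.0).
D4: not dominated.
D5: not dominated.
D6: not dominated (best accuracy).
D7: not dominated.
Pareto-optimal: D1, D2, D4, D5, D6, D7 → 6.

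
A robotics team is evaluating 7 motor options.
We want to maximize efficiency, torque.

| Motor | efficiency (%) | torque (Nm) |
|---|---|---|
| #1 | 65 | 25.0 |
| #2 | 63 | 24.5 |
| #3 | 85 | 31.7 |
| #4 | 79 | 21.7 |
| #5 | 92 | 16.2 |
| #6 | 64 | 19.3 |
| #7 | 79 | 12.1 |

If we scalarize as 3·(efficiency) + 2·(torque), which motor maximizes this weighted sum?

#1: 3·65 + 2·25.0 = 245.0
#2: 3·63 + 2·24.5 = 238.0
#3: 3·85 + 2·31.7 = 318.4
#4: 3·79 + 2·21.7 = 280.4
#5: 3·92 + 2·16.2 = 308.4
#6: 3·64 + 2·19.3 = 230.6
#7: 3·79 + 2·12.1 = 261.2
Highest: #3 at 318.4.

#3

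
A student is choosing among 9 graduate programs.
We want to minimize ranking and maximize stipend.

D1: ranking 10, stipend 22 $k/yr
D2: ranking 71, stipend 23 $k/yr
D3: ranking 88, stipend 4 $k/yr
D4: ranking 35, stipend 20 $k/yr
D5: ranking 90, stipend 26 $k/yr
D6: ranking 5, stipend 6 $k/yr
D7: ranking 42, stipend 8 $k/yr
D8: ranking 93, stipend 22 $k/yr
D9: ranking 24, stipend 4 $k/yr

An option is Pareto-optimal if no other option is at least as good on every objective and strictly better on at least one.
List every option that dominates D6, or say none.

none

D1: worse on ranking (10 vs 5).
D2: worse on ranking (71 vs 5).
D3: worse on ranking (88 vs 5).
D4: worse on ranking (35 vs 5).
D5: worse on ranking (90 vs 5).
D7: worse on ranking (42 vs 5).
D8: worse on ranking (93 vs 5).
D9: worse on ranking (24 vs 5).
No option dominates D6.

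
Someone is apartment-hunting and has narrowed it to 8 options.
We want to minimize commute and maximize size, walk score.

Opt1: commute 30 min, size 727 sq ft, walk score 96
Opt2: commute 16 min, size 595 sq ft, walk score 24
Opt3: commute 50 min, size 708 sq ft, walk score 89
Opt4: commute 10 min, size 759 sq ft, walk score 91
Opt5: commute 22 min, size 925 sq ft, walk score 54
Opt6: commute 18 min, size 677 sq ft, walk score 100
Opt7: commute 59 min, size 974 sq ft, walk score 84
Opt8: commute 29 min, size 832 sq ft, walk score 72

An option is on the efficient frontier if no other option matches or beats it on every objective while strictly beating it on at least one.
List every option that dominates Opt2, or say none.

Opt4: commute 10≤16, size 759≥595, walk score 91≥24 — dominates Opt2.
Others (Opt1, Opt3, Opt5, Opt6, Opt7, Opt8) are each worse than Opt2 on at least one objective.

Opt4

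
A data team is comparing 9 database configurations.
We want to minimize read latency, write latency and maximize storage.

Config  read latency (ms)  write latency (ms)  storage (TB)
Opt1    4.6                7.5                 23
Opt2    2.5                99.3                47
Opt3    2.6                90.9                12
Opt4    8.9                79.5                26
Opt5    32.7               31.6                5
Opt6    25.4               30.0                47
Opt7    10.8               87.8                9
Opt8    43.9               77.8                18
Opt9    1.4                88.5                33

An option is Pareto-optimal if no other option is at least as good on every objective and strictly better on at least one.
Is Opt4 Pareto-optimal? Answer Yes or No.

Opt1: worse on storage (23 vs 26).
Opt2: worse on write latency (99.3 vs 79.5).
Opt3: worse on write latency (90.9 vs 79.5).
Opt5: worse on read latency (32.7 vs 8.9).
Opt6: worse on read latency (25.4 vs 8.9).
Opt7: worse on read latency (10.8 vs 8.9).
Opt8: worse on read latency (43.9 vs 8.9).
Opt9: worse on write latency (88.5 vs 79.5).
No option is at least as good as Opt4 on every objective and strictly better on one.

Yes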